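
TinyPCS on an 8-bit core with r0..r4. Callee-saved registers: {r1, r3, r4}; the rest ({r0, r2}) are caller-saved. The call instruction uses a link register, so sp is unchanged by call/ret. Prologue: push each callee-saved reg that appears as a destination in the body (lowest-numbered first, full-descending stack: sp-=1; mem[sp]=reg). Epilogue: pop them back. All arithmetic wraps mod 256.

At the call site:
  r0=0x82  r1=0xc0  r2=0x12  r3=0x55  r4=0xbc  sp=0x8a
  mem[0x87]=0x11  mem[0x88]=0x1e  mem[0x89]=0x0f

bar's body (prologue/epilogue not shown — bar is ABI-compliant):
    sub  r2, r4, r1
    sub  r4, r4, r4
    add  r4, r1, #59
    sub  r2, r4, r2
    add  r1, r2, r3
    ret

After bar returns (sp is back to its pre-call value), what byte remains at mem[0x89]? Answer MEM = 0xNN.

MEM = 0xc0

prologue: push r1 → mem[0x89]=0xc0, sp=0x89
prologue: push r4 → mem[0x88]=0xbc, sp=0x88
body[0] sub  r2, r4, r1 → r2=0xfc
body[1] sub  r4, r4, r4 → r4=0x00
body[2] add  r4, r1, #59 → r4=0xfb
body[3] sub  r2, r4, r2 → r2=0xff
body[4] add  r1, r2, r3 → r1=0x54
epilogue: pop r4=0xbc, sp=0x89
epilogue: pop r1=0xc0, sp=0x8a
prologue pushed ['r1', 'r4'] at ['0x89', '0x88']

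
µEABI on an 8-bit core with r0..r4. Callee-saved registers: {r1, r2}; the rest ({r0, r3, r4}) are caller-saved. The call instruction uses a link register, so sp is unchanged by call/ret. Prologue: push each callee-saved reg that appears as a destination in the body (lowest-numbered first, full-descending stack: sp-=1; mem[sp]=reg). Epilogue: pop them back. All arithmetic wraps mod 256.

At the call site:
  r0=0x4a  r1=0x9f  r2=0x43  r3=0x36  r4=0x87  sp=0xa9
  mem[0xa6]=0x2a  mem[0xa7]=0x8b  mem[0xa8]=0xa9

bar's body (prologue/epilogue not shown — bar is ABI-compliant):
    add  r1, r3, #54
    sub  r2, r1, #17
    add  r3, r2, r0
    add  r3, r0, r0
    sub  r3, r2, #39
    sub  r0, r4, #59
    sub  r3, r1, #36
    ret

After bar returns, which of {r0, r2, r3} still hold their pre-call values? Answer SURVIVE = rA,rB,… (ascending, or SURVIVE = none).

SURVIVE = r2

prologue: push r1 -> mem[0xa8]=0x9f, sp=0xa8
prologue: push r2 -> mem[0xa7]=0x43, sp=0xa7
body[0] add  r1, r3, #54 -> r1=0x6c
body[1] sub  r2, r1, #17 -> r2=0x5b
body[2] add  r3, r2, r0 -> r3=0xa5
body[3] add  r3, r0, r0 -> r3=0x94
body[4] sub  r3, r2, #39 -> r3=0x34
body[5] sub  r0, r4, #59 -> r0=0x4c
body[6] sub  r3, r1, #36 -> r3=0x48
epilogue: pop r2=0x43, sp=0xa8
epilogue: pop r1=0x9f, sp=0xa9
r0: caller-saved, written=True
r2: callee-saved, written=True
r3: caller-saved, written=True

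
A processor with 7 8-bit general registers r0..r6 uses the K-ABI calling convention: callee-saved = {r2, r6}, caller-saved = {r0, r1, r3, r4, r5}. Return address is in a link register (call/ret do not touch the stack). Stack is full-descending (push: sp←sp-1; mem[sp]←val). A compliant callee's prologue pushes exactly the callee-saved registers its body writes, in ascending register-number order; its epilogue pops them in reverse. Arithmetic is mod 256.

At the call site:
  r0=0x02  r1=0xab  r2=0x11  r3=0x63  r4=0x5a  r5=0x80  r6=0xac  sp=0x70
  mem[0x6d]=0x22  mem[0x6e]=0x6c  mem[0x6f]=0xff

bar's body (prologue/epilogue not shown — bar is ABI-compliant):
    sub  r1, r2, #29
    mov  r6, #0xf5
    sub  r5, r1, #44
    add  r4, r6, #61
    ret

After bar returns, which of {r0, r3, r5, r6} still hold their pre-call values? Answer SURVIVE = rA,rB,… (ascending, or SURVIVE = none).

SURVIVE = r0,r3,r6

prologue: push r6 → mem[0x6f]=0xac, sp=0x6f
body[0] sub  r1, r2, #29 → r1=0xf4
body[1] mov  r6, #0xf5 → r6=0xf5
body[2] sub  r5, r1, #44 → r5=0xc8
body[3] add  r4, r6, #61 → r4=0x32
epilogue: pop r6=0xac, sp=0x70
r0: caller-saved, written=False
r3: caller-saved, written=False
r5: caller-saved, written=True
r6: callee-saved, written=True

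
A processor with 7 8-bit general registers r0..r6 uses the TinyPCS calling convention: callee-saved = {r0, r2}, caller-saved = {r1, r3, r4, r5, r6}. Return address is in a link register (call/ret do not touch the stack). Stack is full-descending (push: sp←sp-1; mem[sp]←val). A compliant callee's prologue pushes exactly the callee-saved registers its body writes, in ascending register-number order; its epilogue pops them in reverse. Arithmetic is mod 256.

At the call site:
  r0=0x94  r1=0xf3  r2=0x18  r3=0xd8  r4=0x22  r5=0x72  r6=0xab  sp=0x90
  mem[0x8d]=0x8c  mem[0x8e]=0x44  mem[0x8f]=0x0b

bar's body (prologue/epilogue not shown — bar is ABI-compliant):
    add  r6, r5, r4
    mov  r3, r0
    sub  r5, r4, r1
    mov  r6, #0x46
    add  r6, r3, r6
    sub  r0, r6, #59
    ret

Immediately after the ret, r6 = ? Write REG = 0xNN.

REG = 0xda

prologue: push r0 -> mem[0x8f]=0x94, sp=0x8f
body[0] add  r6, r5, r4 -> r6=0x94
body[1] mov  r3, r0 -> r3=0x94
body[2] sub  r5, r4, r1 -> r5=0x2f
body[3] mov  r6, #0x46 -> r6=0x46
body[4] add  r6, r3, r6 -> r6=0xda
body[5] sub  r0, r6, #59 -> r0=0x9f
epilogue: pop r0=0x94, sp=0x90
r6 is caller-saved -> body value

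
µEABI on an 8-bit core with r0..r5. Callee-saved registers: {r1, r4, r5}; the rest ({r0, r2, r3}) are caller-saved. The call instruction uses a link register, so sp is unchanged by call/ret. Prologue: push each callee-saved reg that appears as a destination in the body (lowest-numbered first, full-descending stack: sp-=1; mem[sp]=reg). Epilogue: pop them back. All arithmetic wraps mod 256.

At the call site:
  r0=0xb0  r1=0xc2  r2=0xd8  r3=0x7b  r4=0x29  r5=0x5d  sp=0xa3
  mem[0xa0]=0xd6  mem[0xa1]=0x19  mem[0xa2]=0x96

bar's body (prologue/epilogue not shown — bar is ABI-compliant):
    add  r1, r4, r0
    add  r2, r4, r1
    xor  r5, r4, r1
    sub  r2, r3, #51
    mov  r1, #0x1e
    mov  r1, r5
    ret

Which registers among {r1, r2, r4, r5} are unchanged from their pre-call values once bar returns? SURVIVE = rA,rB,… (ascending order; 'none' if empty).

SURVIVE = r1,r4,r5

prologue: push r1 -> mem[0xa2]=0xc2, sp=0xa2
prologue: push r5 -> mem[0xa1]=0x5d, sp=0xa1
body[0] add  r1, r4, r0 -> r1=0xd9
body[1] add  r2, r4, r1 -> r2=0x02
body[2] xor  r5, r4, r1 -> r5=0xf0
body[3] sub  r2, r3, #51 -> r2=0x48
body[4] mov  r1, #0x1e -> r1=0x1e
body[5] mov  r1, r5 -> r1=0xf0
epilogue: pop r5=0x5d, sp=0xa2
epilogue: pop r1=0xc2, sp=0xa3
r1: callee-saved, written=True
r2: caller-saved, written=True
r4: callee-saved, written=False
r5: callee-saved, written=True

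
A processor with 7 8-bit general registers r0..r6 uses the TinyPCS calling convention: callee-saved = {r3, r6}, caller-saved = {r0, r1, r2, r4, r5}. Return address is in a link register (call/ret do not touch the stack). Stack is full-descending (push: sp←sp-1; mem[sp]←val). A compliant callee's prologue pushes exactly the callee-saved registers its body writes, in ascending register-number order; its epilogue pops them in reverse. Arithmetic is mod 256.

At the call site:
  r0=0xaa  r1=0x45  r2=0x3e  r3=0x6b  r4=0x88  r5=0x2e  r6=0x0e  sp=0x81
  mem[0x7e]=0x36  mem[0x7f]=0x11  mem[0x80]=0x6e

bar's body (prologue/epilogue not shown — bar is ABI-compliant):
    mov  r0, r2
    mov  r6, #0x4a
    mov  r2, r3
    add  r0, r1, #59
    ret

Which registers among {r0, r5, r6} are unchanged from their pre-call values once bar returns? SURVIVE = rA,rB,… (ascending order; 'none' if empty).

SURVIVE = r5,r6

prologue: push r6 → mem[0x80]=0x0e, sp=0x80
body[0] mov  r0, r2 → r0=0x3e
body[1] mov  r6, #0x4a → r6=0x4a
body[2] mov  r2, r3 → r2=0x6b
body[3] add  r0, r1, #59 → r0=0x80
epilogue: pop r6=0x0e, sp=0x81
r0: caller-saved, written=True
r5: caller-saved, written=False
r6: callee-saved, written=True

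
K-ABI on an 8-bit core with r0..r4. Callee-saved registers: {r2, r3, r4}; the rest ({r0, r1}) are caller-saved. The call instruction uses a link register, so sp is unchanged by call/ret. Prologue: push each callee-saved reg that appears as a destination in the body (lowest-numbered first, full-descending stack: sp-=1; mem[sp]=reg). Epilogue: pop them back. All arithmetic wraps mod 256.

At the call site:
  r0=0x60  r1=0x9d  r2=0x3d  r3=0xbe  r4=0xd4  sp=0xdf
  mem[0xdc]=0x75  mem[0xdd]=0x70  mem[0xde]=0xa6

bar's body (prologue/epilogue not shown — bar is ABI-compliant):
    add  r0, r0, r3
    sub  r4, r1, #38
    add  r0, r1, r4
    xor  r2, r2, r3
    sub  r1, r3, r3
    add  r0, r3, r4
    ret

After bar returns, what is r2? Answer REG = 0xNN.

REG = 0x3d

prologue: push r2 → mem[0xde]=0x3d, sp=0xde
prologue: push r4 → mem[0xdd]=0xd4, sp=0xdd
body[0] add  r0, r0, r3 → r0=0x1e
body[1] sub  r4, r1, #38 → r4=0x77
body[2] add  r0, r1, r4 → r0=0x14
body[3] xor  r2, r2, r3 → r2=0x83
body[4] sub  r1, r3, r3 → r1=0x00
body[5] add  r0, r3, r4 → r0=0x35
epilogue: pop r4=0xd4, sp=0xde
epilogue: pop r2=0x3d, sp=0xdf
r2 is callee-saved → restored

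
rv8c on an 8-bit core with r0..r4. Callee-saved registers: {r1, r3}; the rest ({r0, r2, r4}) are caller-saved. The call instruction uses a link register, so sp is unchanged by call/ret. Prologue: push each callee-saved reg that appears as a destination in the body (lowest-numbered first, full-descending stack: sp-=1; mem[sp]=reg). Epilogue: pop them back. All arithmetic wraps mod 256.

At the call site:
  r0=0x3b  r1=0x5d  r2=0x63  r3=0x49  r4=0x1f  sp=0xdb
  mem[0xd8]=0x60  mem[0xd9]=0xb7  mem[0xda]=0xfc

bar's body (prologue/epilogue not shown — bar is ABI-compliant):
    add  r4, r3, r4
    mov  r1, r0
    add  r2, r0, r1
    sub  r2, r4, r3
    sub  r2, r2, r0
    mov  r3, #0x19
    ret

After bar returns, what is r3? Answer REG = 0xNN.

REG = 0x49

prologue: push r1 → mem[0xda]=0x5d, sp=0xda
prologue: push r3 → mem[0xd9]=0x49, sp=0xd9
body[0] add  r4, r3, r4 → r4=0x68
body[1] mov  r1, r0 → r1=0x3b
body[2] add  r2, r0, r1 → r2=0x76
body[3] sub  r2, r4, r3 → r2=0x1f
body[4] sub  r2, r2, r0 → r2=0xe4
body[5] mov  r3, #0x19 → r3=0x19
epilogue: pop r3=0x49, sp=0xda
epilogue: pop r1=0x5d, sp=0xdb
r3 is callee-saved → restored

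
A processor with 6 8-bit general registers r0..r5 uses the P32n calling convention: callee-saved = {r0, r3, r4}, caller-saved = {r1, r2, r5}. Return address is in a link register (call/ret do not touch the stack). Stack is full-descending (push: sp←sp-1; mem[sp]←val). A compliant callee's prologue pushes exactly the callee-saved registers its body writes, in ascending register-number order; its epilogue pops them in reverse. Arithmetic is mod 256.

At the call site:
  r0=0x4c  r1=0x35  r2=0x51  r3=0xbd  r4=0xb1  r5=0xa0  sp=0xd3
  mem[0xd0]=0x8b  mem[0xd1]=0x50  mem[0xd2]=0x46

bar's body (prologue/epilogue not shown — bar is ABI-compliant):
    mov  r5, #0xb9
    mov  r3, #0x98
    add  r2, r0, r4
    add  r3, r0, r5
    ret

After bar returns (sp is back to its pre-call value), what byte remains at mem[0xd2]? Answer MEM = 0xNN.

MEM = 0xbd

prologue: push r3 → mem[0xd2]=0xbd, sp=0xd2
body[0] mov  r5, #0xb9 → r5=0xb9
body[1] mov  r3, #0x98 → r3=0x98
body[2] add  r2, r0, r4 → r2=0xfd
body[3] add  r3, r0, r5 → r3=0x05
epilogue: pop r3=0xbd, sp=0xd3
prologue pushed ['r3'] at ['0xd2']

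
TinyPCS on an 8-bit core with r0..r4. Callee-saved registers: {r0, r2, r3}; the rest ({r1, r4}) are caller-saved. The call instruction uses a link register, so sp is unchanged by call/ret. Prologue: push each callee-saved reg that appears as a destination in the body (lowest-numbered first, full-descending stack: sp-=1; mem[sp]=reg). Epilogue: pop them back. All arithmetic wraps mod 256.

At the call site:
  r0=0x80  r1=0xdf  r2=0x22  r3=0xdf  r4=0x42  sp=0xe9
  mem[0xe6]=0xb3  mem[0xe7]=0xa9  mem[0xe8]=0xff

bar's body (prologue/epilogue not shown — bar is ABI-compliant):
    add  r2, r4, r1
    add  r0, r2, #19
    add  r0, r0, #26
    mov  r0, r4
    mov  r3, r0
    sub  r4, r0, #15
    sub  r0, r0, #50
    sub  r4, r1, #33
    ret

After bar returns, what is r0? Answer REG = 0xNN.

REG = 0x80

prologue: push r0 → mem[0xe8]=0x80, sp=0xe8
prologue: push r2 → mem[0xe7]=0x22, sp=0xe7
prologue: push r3 → mem[0xe6]=0xdf, sp=0xe6
body[0] add  r2, r4, r1 → r2=0x21
body[1] add  r0, r2, #19 → r0=0x34
body[2] add  r0, r0, #26 → r0=0x4e
body[3] mov  r0, r4 → r0=0x42
body[4] mov  r3, r0 → r3=0x42
body[5] sub  r4, r0, #15 → r4=0x33
body[6] sub  r0, r0, #50 → r0=0x10
body[7] sub  r4, r1, #33 → r4=0xbe
epilogue: pop r3=0xdf, sp=0xe7
epilogue: pop r2=0x22, sp=0xe8
epilogue: pop r0=0x80, sp=0xe9
r0 is callee-saved → restored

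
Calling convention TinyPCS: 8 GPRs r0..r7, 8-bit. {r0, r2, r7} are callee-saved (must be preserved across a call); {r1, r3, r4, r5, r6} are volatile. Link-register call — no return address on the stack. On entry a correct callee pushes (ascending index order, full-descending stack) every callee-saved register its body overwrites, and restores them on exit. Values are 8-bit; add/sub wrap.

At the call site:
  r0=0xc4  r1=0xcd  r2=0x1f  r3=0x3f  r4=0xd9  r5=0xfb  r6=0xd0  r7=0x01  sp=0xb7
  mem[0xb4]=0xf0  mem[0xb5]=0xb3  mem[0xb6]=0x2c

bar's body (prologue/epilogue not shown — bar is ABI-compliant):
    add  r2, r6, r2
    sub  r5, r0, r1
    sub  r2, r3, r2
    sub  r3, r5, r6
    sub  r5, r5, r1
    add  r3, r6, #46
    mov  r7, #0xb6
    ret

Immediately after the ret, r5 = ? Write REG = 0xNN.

REG = 0x2a

prologue: push r2 → mem[0xb6]=0x1f, sp=0xb6
prologue: push r7 → mem[0xb5]=0x01, sp=0xb5
body[0] add  r2, r6, r2 → r2=0xef
body[1] sub  r5, r0, r1 → r5=0xf7
body[2] sub  r2, r3, r2 → r2=0x50
body[3] sub  r3, r5, r6 → r3=0x27
body[4] sub  r5, r5, r1 → r5=0x2a
body[5] add  r3, r6, #46 → r3=0xfe
body[6] mov  r7, #0xb6 → r7=0xb6
epilogue: pop r7=0x01, sp=0xb6
epilogue: pop r2=0x1f, sp=0xb7
r5 is caller-saved → body value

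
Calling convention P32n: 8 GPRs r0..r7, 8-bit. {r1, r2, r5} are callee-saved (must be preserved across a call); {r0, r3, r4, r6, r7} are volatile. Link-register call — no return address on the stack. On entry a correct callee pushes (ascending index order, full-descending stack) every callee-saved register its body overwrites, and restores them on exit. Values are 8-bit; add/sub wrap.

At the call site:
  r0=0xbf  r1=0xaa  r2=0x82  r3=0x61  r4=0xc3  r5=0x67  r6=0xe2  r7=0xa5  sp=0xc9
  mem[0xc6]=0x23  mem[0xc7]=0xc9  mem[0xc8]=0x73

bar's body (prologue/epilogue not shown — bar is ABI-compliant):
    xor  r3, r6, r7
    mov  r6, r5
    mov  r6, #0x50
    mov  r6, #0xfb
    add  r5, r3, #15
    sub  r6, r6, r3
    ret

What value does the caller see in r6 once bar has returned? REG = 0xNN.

REG = 0xb4

prologue: push r5 -> mem[0xc8]=0x67, sp=0xc8
body[0] xor  r3, r6, r7 -> r3=0x47
body[1] mov  r6, r5 -> r6=0x67
body[2] mov  r6, #0x50 -> r6=0x50
body[3] mov  r6, #0xfb -> r6=0xfb
body[4] add  r5, r3, #15 -> r5=0x56
body[5] sub  r6, r6, r3 -> r6=0xb4
epilogue: pop r5=0x67, sp=0xc9
r6 is caller-saved -> body value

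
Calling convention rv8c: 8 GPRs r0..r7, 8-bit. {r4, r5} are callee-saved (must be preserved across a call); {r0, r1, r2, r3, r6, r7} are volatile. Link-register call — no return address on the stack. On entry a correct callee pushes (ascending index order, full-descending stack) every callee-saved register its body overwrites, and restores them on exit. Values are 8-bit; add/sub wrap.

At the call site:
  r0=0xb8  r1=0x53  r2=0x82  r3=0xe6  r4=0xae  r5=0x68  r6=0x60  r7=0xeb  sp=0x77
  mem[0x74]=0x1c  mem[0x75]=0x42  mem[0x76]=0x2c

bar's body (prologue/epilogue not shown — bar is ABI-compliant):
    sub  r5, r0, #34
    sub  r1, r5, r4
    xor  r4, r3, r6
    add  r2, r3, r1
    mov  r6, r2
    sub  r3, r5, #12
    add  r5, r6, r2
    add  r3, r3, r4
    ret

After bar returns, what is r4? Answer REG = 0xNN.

prologue: push r4 -> mem[0x76]=0xae, sp=0x76
prologue: push r5 -> mem[0x75]=0x68, sp=0x75
body[0] sub  r5, r0, #34 -> r5=0x96
body[1] sub  r1, r5, r4 -> r1=0xe8
body[2] xor  r4, r3, r6 -> r4=0x86
body[3] add  r2, r3, r1 -> r2=0xce
body[4] mov  r6, r2 -> r6=0xce
body[5] sub  r3, r5, #12 -> r3=0x8a
body[6] add  r5, r6, r2 -> r5=0x9c
body[7] add  r3, r3, r4 -> r3=0x10
epilogue: pop r5=0x68, sp=0x76
epilogue: pop r4=0xae, sp=0x77
r4 is callee-saved -> restored

REG = 0xae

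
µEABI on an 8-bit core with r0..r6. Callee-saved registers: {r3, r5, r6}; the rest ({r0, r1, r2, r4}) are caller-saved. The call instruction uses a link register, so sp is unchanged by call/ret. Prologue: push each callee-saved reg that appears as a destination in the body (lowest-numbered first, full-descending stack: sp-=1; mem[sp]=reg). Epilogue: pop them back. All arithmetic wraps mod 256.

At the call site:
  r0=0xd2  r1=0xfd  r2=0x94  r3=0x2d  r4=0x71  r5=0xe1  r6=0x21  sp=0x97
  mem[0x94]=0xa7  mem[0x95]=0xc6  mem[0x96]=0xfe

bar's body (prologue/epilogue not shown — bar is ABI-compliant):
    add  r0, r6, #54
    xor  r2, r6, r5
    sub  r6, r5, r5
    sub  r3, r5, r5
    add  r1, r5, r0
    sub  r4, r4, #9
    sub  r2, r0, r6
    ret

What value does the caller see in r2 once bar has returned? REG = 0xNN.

prologue: push r3 -> mem[0x96]=0x2d, sp=0x96
prologue: push r6 -> mem[0x95]=0x21, sp=0x95
body[0] add  r0, r6, #54 -> r0=0x57
body[1] xor  r2, r6, r5 -> r2=0xc0
body[2] sub  r6, r5, r5 -> r6=0x00
body[3] sub  r3, r5, r5 -> r3=0x00
body[4] add  r1, r5, r0 -> r1=0x38
body[5] sub  r4, r4, #9 -> r4=0x68
body[6] sub  r2, r0, r6 -> r2=0x57
epilogue: pop r6=0x21, sp=0x96
epilogue: pop r3=0x2d, sp=0x97
r2 is caller-saved -> body value

REG = 0x57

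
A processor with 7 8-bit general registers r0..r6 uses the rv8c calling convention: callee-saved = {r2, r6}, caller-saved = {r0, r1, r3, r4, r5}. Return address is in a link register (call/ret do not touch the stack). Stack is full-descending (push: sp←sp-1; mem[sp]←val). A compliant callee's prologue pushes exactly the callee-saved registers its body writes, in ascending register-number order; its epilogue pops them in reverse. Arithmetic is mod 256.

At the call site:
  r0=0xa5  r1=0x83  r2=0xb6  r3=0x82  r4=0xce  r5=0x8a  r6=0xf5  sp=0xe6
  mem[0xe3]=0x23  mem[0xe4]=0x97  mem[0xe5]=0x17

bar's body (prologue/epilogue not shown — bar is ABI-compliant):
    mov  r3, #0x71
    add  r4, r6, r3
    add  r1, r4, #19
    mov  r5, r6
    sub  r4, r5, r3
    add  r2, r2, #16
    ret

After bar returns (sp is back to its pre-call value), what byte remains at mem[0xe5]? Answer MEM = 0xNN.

prologue: push r2 → mem[0xe5]=0xb6, sp=0xe5
body[0] mov  r3, #0x71 → r3=0x71
body[1] add  r4, r6, r3 → r4=0x66
body[2] add  r1, r4, #19 → r1=0x79
body[3] mov  r5, r6 → r5=0xf5
body[4] sub  r4, r5, r3 → r4=0x84
body[5] add  r2, r2, #16 → r2=0xc6
epilogue: pop r2=0xb6, sp=0xe6
prologue pushed ['r2'] at ['0xe5']

MEM = 0xb6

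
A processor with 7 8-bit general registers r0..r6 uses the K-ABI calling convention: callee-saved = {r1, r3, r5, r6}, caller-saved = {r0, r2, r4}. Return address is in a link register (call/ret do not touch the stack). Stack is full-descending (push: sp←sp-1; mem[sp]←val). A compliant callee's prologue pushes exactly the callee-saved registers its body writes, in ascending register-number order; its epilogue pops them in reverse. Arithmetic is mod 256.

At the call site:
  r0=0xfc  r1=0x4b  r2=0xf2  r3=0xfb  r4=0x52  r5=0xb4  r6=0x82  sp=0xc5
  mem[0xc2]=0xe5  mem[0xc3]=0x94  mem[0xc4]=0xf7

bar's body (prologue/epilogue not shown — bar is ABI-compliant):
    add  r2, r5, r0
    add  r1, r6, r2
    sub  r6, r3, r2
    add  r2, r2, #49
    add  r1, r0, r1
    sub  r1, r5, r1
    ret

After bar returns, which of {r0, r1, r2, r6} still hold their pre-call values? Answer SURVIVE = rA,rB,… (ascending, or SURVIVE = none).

SURVIVE = r0,r1,r6

prologue: push r1 -> mem[0xc4]=0x4b, sp=0xc4
prologue: push r6 -> mem[0xc3]=0x82, sp=0xc3
body[0] add  r2, r5, r0 -> r2=0xb0
body[1] add  r1, r6, r2 -> r1=0x32
body[2] sub  r6, r3, r2 -> r6=0x4b
body[3] add  r2, r2, #49 -> r2=0xe1
body[4] add  r1, r0, r1 -> r1=0x2e
body[5] sub  r1, r5, r1 -> r1=0x86
epilogue: pop r6=0x82, sp=0xc4
epilogue: pop r1=0x4b, sp=0xc5
r0: caller-saved, written=False
r1: callee-saved, written=True
r2: caller-saved, written=True
r6: callee-saved, written=True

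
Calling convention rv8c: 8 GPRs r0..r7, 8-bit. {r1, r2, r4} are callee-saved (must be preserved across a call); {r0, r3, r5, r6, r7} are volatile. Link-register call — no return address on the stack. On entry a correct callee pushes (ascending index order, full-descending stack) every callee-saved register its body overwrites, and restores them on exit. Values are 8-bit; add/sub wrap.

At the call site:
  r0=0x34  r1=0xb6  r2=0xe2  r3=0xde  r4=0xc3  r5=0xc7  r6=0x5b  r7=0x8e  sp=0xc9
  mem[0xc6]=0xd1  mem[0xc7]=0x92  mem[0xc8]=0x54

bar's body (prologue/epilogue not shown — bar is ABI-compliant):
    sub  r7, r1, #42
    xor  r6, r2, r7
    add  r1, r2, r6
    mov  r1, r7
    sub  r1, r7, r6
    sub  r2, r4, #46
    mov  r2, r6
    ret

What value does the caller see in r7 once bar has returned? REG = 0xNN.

prologue: push r1 -> mem[0xc8]=0xb6, sp=0xc8
prologue: push r2 -> mem[0xc7]=0xe2, sp=0xc7
body[0] sub  r7, r1, #42 -> r7=0x8c
body[1] xor  r6, r2, r7 -> r6=0x6e
body[2] add  r1, r2, r6 -> r1=0x50
body[3] mov  r1, r7 -> r1=0x8c
body[4] sub  r1, r7, r6 -> r1=0x1e
body[5] sub  r2, r4, #46 -> r2=0x95
body[6] mov  r2, r6 -> r2=0x6e
epilogue: pop r2=0xe2, sp=0xc8
epilogue: pop r1=0xb6, sp=0xc9
r7 is caller-saved -> body value

REG = 0x8c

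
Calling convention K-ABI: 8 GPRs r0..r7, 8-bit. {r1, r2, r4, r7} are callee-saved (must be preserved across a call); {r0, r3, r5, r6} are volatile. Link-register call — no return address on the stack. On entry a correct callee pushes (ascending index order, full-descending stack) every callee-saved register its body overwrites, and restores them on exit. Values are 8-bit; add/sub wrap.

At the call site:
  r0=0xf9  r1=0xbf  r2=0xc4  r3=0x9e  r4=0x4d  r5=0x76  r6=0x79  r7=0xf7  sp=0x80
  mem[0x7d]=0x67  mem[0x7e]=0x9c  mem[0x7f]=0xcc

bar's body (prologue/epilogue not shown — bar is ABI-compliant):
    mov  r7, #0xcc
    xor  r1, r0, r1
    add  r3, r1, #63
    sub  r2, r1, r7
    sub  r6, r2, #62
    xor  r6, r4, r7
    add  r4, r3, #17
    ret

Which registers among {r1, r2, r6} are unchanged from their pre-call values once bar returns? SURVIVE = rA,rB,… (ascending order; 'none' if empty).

SURVIVE = r1,r2

prologue: push r1 -> mem[0x7f]=0xbf, sp=0x7f
prologue: push r2 -> mem[0x7e]=0xc4, sp=0x7e
prologue: push r4 -> mem[0x7d]=0x4d, sp=0x7d
prologue: push r7 -> mem[0x7c]=0xf7, sp=0x7c
body[0] mov  r7, #0xcc -> r7=0xcc
body[1] xor  r1, r0, r1 -> r1=0x46
body[2] add  r3, r1, #63 -> r3=0x85
body[3] sub  r2, r1, r7 -> r2=0x7a
body[4] sub  r6, r2, #62 -> r6=0x3c
body[5] xor  r6, r4, r7 -> r6=0x81
body[6] add  r4, r3, #17 -> r4=0x96
epilogue: pop r7=0xf7, sp=0x7d
epilogue: pop r4=0x4d, sp=0x7e
epilogue: pop r2=0xc4, sp=0x7f
epilogue: pop r1=0xbf, sp=0x80
r1: callee-saved, written=True
r2: callee-saved, written=True
r6: caller-saved, written=True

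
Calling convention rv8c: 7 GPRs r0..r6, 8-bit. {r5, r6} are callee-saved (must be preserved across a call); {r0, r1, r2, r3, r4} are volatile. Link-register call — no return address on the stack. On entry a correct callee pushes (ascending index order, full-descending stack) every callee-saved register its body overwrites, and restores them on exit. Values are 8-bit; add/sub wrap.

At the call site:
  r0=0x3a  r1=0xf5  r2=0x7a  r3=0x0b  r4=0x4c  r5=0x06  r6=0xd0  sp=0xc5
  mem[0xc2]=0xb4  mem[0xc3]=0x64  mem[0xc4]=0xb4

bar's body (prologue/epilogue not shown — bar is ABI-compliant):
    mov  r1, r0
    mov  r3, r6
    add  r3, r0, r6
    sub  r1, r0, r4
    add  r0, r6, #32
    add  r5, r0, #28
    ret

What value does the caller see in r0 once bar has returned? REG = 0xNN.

REG = 0xf0

prologue: push r5 -> mem[0xc4]=0x06, sp=0xc4
body[0] mov  r1, r0 -> r1=0x3a
body[1] mov  r3, r6 -> r3=0xd0
body[2] add  r3, r0, r6 -> r3=0x0a
body[3] sub  r1, r0, r4 -> r1=0xee
body[4] add  r0, r6, #32 -> r0=0xf0
body[5] add  r5, r0, #28 -> r5=0x0c
epilogue: pop r5=0x06, sp=0xc5
r0 is caller-saved -> body value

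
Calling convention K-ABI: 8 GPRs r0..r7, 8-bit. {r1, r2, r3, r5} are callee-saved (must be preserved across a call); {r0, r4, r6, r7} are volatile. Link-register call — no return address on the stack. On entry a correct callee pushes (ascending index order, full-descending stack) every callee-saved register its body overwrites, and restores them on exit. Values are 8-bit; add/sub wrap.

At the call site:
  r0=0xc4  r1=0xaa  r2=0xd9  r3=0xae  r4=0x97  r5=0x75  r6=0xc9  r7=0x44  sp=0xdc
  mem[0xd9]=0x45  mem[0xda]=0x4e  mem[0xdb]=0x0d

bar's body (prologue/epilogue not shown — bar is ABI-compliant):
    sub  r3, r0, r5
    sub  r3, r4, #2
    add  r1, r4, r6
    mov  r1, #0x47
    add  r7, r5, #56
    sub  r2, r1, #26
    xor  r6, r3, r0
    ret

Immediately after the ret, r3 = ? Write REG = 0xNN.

REG = 0xae

prologue: push r1 -> mem[0xdb]=0xaa, sp=0xdb
prologue: push r2 -> mem[0xda]=0xd9, sp=0xda
prologue: push r3 -> mem[0xd9]=0xae, sp=0xd9
body[0] sub  r3, r0, r5 -> r3=0x4f
body[1] sub  r3, r4, #2 -> r3=0x95
body[2] add  r1, r4, r6 -> r1=0x60
body[3] mov  r1, #0x47 -> r1=0x47
body[4] add  r7, r5, #56 -> r7=0xad
body[5] sub  r2, r1, #26 -> r2=0x2d
body[6] xor  r6, r3, r0 -> r6=0x51
epilogue: pop r3=0xae, sp=0xda
epilogue: pop r2=0xd9, sp=0xdb
epilogue: pop r1=0xaa, sp=0xdc
r3 is callee-saved -> restored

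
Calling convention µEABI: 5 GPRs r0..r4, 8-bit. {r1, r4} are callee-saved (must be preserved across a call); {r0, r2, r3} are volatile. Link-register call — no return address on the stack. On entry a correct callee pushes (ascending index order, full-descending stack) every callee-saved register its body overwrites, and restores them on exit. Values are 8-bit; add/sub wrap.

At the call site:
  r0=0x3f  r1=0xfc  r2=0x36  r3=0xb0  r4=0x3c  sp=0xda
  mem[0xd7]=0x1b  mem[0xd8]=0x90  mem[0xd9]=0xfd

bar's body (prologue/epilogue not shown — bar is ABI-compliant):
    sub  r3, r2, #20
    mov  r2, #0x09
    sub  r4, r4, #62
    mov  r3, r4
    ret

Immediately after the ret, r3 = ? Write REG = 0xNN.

prologue: push r4 → mem[0xd9]=0x3c, sp=0xd9
body[0] sub  r3, r2, #20 → r3=0x22
body[1] mov  r2, #0x09 → r2=0x09
body[2] sub  r4, r4, #62 → r4=0xfe
body[3] mov  r3, r4 → r3=0xfe
epilogue: pop r4=0x3c, sp=0xda
r3 is caller-saved → body value

REG = 0xfe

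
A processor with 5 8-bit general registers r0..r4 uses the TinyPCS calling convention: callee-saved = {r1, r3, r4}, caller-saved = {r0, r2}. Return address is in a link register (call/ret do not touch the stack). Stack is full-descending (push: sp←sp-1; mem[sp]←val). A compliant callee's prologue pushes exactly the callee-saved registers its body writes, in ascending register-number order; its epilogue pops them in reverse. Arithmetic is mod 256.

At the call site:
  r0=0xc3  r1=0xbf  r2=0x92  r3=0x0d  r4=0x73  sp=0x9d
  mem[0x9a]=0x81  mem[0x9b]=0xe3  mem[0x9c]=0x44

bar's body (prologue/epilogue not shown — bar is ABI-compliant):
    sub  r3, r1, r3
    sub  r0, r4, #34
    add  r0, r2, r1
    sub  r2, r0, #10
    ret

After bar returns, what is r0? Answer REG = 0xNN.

prologue: push r3 → mem[0x9c]=0x0d, sp=0x9c
body[0] sub  r3, r1, r3 → r3=0xb2
body[1] sub  r0, r4, #34 → r0=0x51
body[2] add  r0, r2, r1 → r0=0x51
body[3] sub  r2, r0, #10 → r2=0x47
epilogue: pop r3=0x0d, sp=0x9d
r0 is caller-saved → body value

REG = 0x51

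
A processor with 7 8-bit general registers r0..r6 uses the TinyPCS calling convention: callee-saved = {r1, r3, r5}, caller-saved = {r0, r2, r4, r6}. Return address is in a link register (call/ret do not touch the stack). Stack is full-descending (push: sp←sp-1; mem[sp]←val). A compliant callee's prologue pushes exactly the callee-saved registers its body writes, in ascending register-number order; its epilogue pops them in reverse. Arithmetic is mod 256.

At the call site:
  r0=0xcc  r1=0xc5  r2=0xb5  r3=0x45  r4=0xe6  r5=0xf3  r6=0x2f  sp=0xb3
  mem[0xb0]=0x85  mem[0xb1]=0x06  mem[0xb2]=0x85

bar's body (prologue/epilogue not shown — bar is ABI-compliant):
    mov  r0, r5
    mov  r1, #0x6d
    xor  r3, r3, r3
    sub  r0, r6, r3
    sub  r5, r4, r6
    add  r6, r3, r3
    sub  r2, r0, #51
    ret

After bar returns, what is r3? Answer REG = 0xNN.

REG = 0x45

prologue: push r1 -> mem[0xb2]=0xc5, sp=0xb2
prologue: push r3 -> mem[0xb1]=0x45, sp=0xb1
prologue: push r5 -> mem[0xb0]=0xf3, sp=0xb0
body[0] mov  r0, r5 -> r0=0xf3
body[1] mov  r1, #0x6d -> r1=0x6d
body[2] xor  r3, r3, r3 -> r3=0x00
body[3] sub  r0, r6, r3 -> r0=0x2f
body[4] sub  r5, r4, r6 -> r5=0xb7
body[5] add  r6, r3, r3 -> r6=0x00
body[6] sub  r2, r0, #51 -> r2=0xfc
epilogue: pop r5=0xf3, sp=0xb1
epilogue: pop r3=0x45, sp=0xb2
epilogue: pop r1=0xc5, sp=0xb3
r3 is callee-saved -> restored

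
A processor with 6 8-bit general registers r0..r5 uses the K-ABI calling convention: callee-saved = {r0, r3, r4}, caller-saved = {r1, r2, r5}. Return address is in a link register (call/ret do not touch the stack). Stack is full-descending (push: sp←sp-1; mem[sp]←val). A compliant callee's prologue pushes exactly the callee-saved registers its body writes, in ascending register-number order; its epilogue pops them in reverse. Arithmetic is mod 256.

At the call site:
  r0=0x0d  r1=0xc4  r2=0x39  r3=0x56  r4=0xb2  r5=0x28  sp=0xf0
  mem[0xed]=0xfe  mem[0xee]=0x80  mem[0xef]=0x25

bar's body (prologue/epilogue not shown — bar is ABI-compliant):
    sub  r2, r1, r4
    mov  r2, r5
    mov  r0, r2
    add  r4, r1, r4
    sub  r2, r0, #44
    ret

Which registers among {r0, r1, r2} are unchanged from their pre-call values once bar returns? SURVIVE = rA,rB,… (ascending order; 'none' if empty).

SURVIVE = r0,r1

prologue: push r0 → mem[0xef]=0x0d, sp=0xef
prologue: push r4 → mem[0xee]=0xb2, sp=0xee
body[0] sub  r2, r1, r4 → r2=0x12
body[1] mov  r2, r5 → r2=0x28
body[2] mov  r0, r2 → r0=0x28
body[3] add  r4, r1, r4 → r4=0x76
body[4] sub  r2, r0, #44 → r2=0xfc
epilogue: pop r4=0xb2, sp=0xef
epilogue: pop r0=0x0d, sp=0xf0
r0: callee-saved, written=True
r1: caller-saved, written=False
r2: caller-saved, written=True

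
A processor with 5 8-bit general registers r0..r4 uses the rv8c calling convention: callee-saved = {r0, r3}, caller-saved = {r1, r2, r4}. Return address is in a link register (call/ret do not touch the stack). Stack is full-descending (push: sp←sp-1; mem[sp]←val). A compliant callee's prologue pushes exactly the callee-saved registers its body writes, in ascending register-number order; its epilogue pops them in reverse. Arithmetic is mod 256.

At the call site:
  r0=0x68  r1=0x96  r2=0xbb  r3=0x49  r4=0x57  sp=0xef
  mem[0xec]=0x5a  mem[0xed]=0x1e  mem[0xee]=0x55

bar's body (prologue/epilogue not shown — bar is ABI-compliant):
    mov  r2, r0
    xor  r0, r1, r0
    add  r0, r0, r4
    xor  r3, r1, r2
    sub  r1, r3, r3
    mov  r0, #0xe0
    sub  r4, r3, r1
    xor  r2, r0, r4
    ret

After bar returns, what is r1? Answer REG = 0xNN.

REG = 0x00

prologue: push r0 -> mem[0xee]=0x68, sp=0xee
prologue: push r3 -> mem[0xed]=0x49, sp=0xed
body[0] mov  r2, r0 -> r2=0x68
body[1] xor  r0, r1, r0 -> r0=0xfe
body[2] add  r0, r0, r4 -> r0=0x55
body[3] xor  r3, r1, r2 -> r3=0xfe
body[4] sub  r1, r3, r3 -> r1=0x00
body[5] mov  r0, #0xe0 -> r0=0xe0
body[6] sub  r4, r3, r1 -> r4=0xfe
body[7] xor  r2, r0, r4 -> r2=0x1e
epilogue: pop r3=0x49, sp=0xee
epilogue: pop r0=0x68, sp=0xef
r1 is caller-saved -> body value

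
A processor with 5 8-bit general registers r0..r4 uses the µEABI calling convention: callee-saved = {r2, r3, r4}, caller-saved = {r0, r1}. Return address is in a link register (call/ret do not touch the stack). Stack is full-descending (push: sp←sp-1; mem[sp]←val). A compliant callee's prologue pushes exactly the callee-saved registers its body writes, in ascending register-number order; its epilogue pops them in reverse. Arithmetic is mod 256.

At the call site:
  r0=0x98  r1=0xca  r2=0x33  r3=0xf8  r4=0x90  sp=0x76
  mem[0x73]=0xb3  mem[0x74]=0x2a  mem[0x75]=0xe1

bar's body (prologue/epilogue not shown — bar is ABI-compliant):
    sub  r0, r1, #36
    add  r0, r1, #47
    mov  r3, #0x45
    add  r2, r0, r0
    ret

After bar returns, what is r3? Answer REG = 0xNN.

REG = 0xf8

prologue: push r2 → mem[0x75]=0x33, sp=0x75
prologue: push r3 → mem[0x74]=0xf8, sp=0x74
body[0] sub  r0, r1, #36 → r0=0xa6
body[1] add  r0, r1, #47 → r0=0xf9
body[2] mov  r3, #0x45 → r3=0x45
body[3] add  r2, r0, r0 → r2=0xf2
epilogue: pop r3=0xf8, sp=0x75
epilogue: pop r2=0x33, sp=0x76
r3 is callee-saved → restored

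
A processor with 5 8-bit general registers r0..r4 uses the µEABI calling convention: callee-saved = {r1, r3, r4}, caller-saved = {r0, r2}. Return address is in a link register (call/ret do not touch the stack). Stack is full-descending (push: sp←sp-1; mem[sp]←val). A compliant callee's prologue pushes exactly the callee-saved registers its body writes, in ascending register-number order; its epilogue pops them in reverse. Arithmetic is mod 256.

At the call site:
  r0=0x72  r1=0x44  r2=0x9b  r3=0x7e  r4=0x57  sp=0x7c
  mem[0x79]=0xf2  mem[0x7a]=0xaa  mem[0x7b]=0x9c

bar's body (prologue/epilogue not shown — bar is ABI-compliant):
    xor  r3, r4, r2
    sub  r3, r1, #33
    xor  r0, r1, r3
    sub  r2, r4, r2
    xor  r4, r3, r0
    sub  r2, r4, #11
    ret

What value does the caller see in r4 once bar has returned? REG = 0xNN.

prologue: push r3 -> mem[0x7b]=0x7e, sp=0x7b
prologue: push r4 -> mem[0x7a]=0x57, sp=0x7a
body[0] xor  r3, r4, r2 -> r3=0xcc
body[1] sub  r3, r1, #33 -> r3=0x23
body[2] xor  r0, r1, r3 -> r0=0x67
body[3] sub  r2, r4, r2 -> r2=0xbc
body[4] xor  r4, r3, r0 -> r4=0x44
body[5] sub  r2, r4, #11 -> r2=0x39
epilogue: pop r4=0x57, sp=0x7b
epilogue: pop r3=0x7e, sp=0x7c
r4 is callee-saved -> restored

REG = 0x57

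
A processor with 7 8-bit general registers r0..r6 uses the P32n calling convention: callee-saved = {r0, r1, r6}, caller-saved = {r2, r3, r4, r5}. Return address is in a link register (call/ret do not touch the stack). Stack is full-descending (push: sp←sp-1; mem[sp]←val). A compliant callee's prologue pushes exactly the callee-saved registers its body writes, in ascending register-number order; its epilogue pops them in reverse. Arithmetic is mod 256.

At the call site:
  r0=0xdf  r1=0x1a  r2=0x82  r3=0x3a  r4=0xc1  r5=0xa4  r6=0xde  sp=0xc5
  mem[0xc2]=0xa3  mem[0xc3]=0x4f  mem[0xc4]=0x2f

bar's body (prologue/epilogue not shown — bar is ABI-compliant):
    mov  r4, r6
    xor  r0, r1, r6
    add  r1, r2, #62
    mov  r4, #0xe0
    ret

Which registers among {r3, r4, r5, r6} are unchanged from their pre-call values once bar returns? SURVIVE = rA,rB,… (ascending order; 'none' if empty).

SURVIVE = r3,r5,r6

prologue: push r0 -> mem[0xc4]=0xdf, sp=0xc4
prologue: push r1 -> mem[0xc3]=0x1a, sp=0xc3
body[0] mov  r4, r6 -> r4=0xde
body[1] xor  r0, r1, r6 -> r0=0xc4
body[2] add  r1, r2, #62 -> r1=0xc0
body[3] mov  r4, #0xe0 -> r4=0xe0
epilogue: pop r1=0x1a, sp=0xc4
epilogue: pop r0=0xdf, sp=0xc5
r3: caller-saved, written=False
r4: caller-saved, written=True
r5: caller-saved, written=False
r6: callee-saved, written=False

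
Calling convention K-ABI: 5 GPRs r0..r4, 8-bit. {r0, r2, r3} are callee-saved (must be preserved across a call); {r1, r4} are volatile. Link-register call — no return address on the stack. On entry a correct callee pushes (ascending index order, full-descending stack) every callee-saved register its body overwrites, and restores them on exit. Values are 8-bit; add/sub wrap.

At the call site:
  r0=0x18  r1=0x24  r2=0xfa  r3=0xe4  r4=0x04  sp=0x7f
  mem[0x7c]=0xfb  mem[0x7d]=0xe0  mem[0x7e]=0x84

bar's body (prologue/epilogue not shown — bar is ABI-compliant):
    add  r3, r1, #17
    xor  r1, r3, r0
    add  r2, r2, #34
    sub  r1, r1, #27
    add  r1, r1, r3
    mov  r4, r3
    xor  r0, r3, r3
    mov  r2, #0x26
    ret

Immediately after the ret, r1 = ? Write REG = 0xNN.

REG = 0x47

prologue: push r0 → mem[0x7e]=0x18, sp=0x7e
prologue: push r2 → mem[0x7d]=0xfa, sp=0x7d
prologue: push r3 → mem[0x7c]=0xe4, sp=0x7c
body[0] add  r3, r1, #17 → r3=0x35
body[1] xor  r1, r3, r0 → r1=0x2d
body[2] add  r2, r2, #34 → r2=0x1c
body[3] sub  r1, r1, #27 → r1=0x12
body[4] add  r1, r1, r3 → r1=0x47
body[5] mov  r4, r3 → r4=0x35
body[6] xor  r0, r3, r3 → r0=0x00
body[7] mov  r2, #0x26 → r2=0x26
epilogue: pop r3=0xe4, sp=0x7d
epilogue: pop r2=0xfa, sp=0x7e
epilogue: pop r0=0x18, sp=0x7f
r1 is caller-saved → body value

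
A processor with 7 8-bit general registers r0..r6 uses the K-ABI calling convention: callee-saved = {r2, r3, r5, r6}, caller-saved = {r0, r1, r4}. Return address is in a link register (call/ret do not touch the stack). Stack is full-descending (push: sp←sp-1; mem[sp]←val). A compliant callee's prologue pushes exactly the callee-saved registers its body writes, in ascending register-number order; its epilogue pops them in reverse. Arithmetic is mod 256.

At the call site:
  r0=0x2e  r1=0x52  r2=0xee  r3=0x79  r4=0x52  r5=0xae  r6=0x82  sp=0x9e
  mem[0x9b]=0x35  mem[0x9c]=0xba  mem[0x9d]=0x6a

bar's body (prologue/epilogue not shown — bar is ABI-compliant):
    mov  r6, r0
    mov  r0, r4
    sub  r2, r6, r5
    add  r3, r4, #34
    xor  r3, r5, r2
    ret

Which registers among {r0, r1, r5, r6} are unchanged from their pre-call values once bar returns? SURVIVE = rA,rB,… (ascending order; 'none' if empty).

SURVIVE = r1,r5,r6

prologue: push r2 → mem[0x9d]=0xee, sp=0x9d
prologue: push r3 → mem[0x9c]=0x79, sp=0x9c
prologue: push r6 → mem[0x9b]=0x82, sp=0x9b
body[0] mov  r6, r0 → r6=0x2e
body[1] mov  r0, r4 → r0=0x52
body[2] sub  r2, r6, r5 → r2=0x80
body[3] add  r3, r4, #34 → r3=0x74
body[4] xor  r3, r5, r2 → r3=0x2e
epilogue: pop r6=0x82, sp=0x9c
epilogue: pop r3=0x79, sp=0x9d
epilogue: pop r2=0xee, sp=0x9e
r0: caller-saved, written=True
r1: caller-saved, written=False
r5: callee-saved, written=False
r6: callee-saved, written=True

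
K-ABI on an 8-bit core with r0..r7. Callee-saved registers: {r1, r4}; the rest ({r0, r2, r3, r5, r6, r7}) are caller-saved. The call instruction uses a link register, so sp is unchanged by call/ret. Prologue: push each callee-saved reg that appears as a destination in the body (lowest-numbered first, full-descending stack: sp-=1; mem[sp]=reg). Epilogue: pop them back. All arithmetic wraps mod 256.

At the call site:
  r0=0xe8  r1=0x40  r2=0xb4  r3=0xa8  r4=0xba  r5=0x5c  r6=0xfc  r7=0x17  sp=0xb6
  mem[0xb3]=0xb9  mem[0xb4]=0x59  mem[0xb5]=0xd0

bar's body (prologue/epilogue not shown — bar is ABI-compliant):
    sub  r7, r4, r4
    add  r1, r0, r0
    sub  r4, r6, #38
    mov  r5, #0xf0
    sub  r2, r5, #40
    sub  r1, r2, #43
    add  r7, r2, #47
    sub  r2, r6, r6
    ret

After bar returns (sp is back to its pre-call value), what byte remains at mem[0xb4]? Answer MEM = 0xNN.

MEM = 0xba

prologue: push r1 -> mem[0xb5]=0x40, sp=0xb5
prologue: push r4 -> mem[0xb4]=0xba, sp=0xb4
body[0] sub  r7, r4, r4 -> r7=0x00
body[1] add  r1, r0, r0 -> r1=0xd0
body[2] sub  r4, r6, #38 -> r4=0xd6
body[3] mov  r5, #0xf0 -> r5=0xf0
body[4] sub  r2, r5, #40 -> r2=0xc8
body[5] sub  r1, r2, #43 -> r1=0x9d
body[6] add  r7, r2, #47 -> r7=0xf7
body[7] sub  r2, r6, r6 -> r2=0x00
epilogue: pop r4=0xba, sp=0xb5
epilogue: pop r1=0x40, sp=0xb6
prologue pushed ['r1', 'r4'] at ['0xb5', '0xb4']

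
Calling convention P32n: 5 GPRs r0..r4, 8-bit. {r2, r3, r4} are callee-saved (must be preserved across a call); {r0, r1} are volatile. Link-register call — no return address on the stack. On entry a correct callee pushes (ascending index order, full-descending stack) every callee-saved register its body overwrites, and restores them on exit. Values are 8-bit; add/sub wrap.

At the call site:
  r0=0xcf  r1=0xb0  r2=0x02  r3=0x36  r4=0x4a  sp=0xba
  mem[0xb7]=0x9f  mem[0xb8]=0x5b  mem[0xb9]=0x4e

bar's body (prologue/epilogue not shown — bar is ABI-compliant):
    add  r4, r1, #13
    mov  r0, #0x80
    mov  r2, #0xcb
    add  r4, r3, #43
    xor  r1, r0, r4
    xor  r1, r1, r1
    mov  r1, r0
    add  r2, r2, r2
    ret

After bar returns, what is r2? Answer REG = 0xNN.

REG = 0x02

prologue: push r2 → mem[0xb9]=0x02, sp=0xb9
prologue: push r4 → mem[0xb8]=0x4a, sp=0xb8
body[0] add  r4, r1, #13 → r4=0xbd
body[1] mov  r0, #0x80 → r0=0x80
body[2] mov  r2, #0xcb → r2=0xcb
body[3] add  r4, r3, #43 → r4=0x61
body[4] xor  r1, r0, r4 → r1=0xe1
body[5] xor  r1, r1, r1 → r1=0x00
body[6] mov  r1, r0 → r1=0x80
body[7] add  r2, r2, r2 → r2=0x96
epilogue: pop r4=0x4a, sp=0xb9
epilogue: pop r2=0x02, sp=0xba
r2 is callee-saved → restored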